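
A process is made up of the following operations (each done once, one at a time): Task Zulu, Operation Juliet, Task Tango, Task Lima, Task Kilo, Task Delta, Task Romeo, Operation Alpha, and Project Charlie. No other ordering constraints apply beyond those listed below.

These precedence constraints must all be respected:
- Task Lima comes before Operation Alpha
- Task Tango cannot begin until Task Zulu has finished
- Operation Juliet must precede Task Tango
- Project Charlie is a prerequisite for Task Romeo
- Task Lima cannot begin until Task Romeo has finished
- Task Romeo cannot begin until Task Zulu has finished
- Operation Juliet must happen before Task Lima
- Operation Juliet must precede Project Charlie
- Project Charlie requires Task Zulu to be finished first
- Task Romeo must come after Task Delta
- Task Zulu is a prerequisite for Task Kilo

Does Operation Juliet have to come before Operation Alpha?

Yes

Following the dependencies: Operation Juliet → Task Lima → Operation Alpha.
Hence Operation Juliet necessarily comes before Operation Alpha.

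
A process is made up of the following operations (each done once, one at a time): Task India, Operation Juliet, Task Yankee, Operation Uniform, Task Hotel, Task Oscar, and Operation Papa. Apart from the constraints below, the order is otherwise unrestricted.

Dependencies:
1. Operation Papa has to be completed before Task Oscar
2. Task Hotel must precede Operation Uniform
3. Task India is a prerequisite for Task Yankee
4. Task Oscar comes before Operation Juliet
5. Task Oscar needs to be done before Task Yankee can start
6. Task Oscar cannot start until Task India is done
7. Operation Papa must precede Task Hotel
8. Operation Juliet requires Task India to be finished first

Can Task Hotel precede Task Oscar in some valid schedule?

No chain of constraints runs from Task Oscar to Task Hotel, so Task Oscar is not required to come first.
So a valid ordering placing Task Hotel earlier than Task Oscar exists.

Yes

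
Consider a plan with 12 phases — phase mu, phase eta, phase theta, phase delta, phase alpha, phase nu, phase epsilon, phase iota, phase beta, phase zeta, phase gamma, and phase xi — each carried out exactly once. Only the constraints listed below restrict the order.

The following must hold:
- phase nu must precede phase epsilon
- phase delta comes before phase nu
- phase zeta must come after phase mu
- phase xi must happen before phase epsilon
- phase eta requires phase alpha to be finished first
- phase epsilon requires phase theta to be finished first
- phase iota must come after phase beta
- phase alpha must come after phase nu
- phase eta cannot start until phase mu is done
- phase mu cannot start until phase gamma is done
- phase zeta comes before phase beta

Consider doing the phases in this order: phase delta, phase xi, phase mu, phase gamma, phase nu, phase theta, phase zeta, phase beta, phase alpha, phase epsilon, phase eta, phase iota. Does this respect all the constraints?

No

Here phase gamma comes after phase mu.
Since phase gamma is required before phase mu, the ordering is invalid.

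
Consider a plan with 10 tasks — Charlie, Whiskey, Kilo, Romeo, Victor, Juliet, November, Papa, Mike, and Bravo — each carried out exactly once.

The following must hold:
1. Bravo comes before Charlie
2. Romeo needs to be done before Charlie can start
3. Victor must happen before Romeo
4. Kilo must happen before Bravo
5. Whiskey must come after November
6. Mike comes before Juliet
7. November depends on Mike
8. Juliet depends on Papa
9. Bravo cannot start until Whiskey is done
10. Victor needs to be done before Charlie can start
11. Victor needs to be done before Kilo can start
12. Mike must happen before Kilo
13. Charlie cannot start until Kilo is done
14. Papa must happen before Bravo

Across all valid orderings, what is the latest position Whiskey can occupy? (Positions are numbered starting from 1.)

8

Every task that must follow Whiskey has to come after it. Tracing all chains starting from Whiskey, those tasks are: Charlie, Bravo — 2 in total.
With 2 mandatory successors out of 10 tasks total, the latest slot for Whiskey is 10−2 = 8, and it's reachable by doing all non-successors before Whiskey.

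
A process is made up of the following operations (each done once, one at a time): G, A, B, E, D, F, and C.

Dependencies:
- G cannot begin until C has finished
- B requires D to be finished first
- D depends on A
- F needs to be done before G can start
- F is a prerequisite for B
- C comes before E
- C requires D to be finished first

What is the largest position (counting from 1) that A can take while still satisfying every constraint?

The operations that are forced after A, directly or by a chain of constraints, are G, B, E, D, C. That's 5 operations.
So at least 5 operations follow A, putting A no later than position 2. That position is achievable by scheduling everything else first.

2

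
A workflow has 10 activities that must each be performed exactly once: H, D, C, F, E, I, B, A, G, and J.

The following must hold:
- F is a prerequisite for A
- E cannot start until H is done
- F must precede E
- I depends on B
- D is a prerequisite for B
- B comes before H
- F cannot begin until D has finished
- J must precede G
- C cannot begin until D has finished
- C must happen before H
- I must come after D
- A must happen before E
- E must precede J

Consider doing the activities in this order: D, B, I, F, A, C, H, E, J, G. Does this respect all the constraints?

Every stated constraint is respected: D sits at position 1, ahead of C at position 6, and each of the other listed pairs likewise has the predecessor earlier in the sequence.

Yes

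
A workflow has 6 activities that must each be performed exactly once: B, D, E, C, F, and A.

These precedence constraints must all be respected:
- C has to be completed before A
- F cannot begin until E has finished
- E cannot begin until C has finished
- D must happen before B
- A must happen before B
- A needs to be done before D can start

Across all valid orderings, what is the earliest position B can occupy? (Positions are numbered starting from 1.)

4

Working backwards through the constraints from B, its full set of required predecessors is D, C, A — 3 of them.
So at minimum 3 activities come before B, putting B no earlier than position 4. That position is achievable by scheduling exactly those predecessors first.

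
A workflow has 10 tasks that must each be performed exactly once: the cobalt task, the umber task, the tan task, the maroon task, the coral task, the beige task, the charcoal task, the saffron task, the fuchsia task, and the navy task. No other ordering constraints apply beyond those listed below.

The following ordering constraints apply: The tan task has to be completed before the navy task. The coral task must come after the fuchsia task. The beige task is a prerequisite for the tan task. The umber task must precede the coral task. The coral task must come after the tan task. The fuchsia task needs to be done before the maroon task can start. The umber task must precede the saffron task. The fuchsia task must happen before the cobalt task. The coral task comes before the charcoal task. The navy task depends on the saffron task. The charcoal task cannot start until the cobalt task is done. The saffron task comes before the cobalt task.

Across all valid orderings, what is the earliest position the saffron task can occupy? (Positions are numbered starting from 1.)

Working backwards through the constraints from the saffron task, its only required predecessor is the umber task.
So at minimum 1 task comes before the saffron task, putting the saffron task no earlier than position 2. That position is achievable by scheduling exactly that predecessor first.

2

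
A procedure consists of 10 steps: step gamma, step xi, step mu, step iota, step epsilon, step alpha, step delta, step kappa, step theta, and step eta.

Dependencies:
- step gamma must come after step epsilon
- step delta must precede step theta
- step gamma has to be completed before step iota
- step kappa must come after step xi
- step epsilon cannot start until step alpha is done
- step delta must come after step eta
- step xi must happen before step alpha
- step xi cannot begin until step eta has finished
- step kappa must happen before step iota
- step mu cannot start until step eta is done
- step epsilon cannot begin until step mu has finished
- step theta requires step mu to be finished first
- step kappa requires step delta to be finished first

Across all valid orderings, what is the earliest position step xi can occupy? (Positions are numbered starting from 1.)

Working backwards through the constraints from step xi, its only required predecessor is step eta.
So at minimum 1 step comes before step xi, putting step xi no earlier than position 2. That position is achievable by scheduling exactly that predecessor first.

2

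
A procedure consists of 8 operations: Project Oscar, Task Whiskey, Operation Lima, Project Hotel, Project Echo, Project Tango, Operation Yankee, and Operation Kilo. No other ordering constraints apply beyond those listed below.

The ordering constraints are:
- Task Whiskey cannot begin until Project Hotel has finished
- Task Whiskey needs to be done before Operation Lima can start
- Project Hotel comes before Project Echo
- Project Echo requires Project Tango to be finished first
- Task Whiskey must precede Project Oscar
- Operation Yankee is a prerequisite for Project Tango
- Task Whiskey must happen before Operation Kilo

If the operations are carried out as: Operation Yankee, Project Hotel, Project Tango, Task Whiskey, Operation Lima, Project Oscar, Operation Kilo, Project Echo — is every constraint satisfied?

Yes

Checking each listed constraint against this order: for instance, Project Hotel is in position 2 and Project Echo in position 8, so that constraint holds — and the remaining constraints check out the same way.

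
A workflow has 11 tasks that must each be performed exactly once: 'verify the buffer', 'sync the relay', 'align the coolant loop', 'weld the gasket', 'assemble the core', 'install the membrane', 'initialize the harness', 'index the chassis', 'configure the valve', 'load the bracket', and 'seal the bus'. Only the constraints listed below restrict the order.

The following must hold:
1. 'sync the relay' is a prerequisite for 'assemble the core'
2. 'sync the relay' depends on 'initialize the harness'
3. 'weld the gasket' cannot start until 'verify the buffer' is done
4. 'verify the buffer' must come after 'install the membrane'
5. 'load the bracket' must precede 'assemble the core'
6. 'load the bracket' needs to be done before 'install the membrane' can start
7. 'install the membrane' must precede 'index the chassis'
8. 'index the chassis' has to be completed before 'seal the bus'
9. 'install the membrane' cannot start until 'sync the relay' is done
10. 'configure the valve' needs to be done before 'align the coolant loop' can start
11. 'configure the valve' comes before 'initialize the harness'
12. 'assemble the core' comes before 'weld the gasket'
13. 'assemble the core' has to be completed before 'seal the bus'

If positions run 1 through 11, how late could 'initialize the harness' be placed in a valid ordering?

Following every chain forward from 'initialize the harness', the tasks that must come later are 'verify the buffer', 'sync the relay', 'weld the gasket', 'assemble the core', 'install the membrane', 'index the chassis', 'seal the bus' — 7 of them.
With 7 mandatory successors out of 11 tasks total, the latest slot for 'initialize the harness' is 11−7 = 4, and it's reachable by doing all non-successors before 'initialize the harness'.

4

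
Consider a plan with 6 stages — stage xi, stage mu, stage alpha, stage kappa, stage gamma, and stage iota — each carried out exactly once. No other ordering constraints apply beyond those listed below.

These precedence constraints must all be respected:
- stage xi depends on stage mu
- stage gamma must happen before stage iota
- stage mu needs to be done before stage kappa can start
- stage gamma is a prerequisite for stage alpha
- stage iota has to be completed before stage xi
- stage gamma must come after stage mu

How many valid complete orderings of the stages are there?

Stage mu is the only stage with nothing required before it, so every ordering starts there.
Counting all ways to extend the partial order to a total order gives 15.

15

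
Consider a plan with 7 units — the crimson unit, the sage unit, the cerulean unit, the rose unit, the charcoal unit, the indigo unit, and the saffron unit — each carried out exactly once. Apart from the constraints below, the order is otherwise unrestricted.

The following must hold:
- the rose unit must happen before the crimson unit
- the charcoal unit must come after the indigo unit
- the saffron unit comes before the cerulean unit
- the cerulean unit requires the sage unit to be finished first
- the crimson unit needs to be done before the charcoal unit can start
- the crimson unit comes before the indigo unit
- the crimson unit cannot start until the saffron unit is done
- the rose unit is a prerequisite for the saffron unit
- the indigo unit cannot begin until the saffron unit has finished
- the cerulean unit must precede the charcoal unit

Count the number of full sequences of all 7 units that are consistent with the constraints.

12

The units with no prerequisites are the sage unit, the rose unit; any of them can be placed first.
Systematically extending each partial ordering one unit at a time and counting, there are 12 complete orderings.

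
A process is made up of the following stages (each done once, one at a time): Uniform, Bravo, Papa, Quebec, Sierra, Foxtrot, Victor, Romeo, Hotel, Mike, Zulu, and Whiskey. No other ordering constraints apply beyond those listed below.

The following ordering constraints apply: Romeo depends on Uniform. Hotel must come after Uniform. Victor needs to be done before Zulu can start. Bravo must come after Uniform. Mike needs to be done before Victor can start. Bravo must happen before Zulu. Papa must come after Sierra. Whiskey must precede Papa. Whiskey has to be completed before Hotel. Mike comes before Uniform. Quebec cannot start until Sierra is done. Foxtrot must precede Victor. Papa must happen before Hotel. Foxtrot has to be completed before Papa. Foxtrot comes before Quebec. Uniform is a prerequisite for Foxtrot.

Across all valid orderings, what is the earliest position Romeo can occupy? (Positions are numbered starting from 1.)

3

Working backwards through the constraints from Romeo, its full set of required predecessors is Uniform, Mike — 2 of them.
With 2 mandatory predecessors, the earliest Romeo can sit is position 2+1 = 3, and placing just those 2 first achieves it.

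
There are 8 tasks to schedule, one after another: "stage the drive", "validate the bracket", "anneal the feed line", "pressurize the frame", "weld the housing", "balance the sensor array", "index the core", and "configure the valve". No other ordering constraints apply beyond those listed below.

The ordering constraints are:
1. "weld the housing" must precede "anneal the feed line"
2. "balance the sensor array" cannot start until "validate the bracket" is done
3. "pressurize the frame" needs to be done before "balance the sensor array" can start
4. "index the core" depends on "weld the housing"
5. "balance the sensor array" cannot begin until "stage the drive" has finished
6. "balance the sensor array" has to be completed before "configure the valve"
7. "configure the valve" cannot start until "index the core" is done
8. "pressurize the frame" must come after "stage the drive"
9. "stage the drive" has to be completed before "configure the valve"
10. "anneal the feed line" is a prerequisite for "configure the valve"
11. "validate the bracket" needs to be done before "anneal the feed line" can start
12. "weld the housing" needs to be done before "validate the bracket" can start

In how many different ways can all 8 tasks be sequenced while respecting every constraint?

2 tasks have no prerequisites ("stage the drive", "weld the housing"), so any of them could come first.
Systematically extending each partial ordering one task at a time and counting, there are 87 complete orderings.

87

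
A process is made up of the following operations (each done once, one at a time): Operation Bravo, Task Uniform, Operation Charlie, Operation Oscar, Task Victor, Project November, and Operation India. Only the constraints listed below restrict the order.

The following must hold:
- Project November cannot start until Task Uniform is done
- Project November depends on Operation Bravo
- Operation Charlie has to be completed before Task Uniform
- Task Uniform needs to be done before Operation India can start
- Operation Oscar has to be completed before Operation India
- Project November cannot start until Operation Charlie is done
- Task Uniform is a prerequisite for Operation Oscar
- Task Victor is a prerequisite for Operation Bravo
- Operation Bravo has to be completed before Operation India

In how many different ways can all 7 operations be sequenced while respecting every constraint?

26

The operations with no prerequisites are Operation Charlie, Task Victor; any of them can be placed first.
Enumerating by repeatedly choosing an available operation (one whose prerequisites are all placed) gives 26 distinct complete orderings.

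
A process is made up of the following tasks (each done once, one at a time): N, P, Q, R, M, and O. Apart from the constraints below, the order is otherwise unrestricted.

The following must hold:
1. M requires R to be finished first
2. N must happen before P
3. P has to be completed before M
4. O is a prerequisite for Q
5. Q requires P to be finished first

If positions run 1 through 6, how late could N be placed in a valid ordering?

Following every chain forward from N, the tasks that must come later are P, Q, M — 3 of them.
With 3 mandatory successors out of 6 tasks total, the latest slot for N is 6−3 = 3, and it's reachable by doing all non-successors before N.

3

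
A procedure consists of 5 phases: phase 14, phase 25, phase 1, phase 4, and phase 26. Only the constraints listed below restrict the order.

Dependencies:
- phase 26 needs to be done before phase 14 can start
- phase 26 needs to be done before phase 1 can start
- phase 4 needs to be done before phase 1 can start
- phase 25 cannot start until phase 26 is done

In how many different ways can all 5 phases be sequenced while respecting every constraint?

2 phases have no prerequisites (phase 4, phase 26), so any of them could come first.
Counting all ways to extend the partial order to a total order gives 18.

18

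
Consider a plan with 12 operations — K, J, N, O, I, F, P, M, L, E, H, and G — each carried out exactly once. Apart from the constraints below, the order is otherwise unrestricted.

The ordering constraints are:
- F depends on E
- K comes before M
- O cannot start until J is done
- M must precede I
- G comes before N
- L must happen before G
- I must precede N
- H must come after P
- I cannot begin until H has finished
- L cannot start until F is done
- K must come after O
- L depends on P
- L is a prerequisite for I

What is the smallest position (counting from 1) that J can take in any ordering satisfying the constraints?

1

Nothing is required before J; it can be the very first operation.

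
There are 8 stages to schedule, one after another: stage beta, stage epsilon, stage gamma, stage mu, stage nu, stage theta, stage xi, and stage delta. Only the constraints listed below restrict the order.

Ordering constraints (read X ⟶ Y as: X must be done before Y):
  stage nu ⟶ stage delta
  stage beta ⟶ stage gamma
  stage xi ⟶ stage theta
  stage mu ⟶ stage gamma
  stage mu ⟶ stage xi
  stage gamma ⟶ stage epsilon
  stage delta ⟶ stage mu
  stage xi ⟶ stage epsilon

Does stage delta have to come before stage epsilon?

Yes

There is a constraint chain stage delta → stage mu → stage gamma → stage epsilon.
So stage delta must precede stage epsilon in any valid ordering.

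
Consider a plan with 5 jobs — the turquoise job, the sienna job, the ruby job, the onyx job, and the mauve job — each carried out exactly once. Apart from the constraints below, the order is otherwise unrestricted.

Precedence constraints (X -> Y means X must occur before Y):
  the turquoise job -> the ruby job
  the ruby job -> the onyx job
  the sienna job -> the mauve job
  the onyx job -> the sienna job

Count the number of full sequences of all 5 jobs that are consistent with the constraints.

1

The turquoise job is the only job with nothing required before it, so every ordering starts there.
Continuing from there, at each step only one job has all its prerequisites placed, so the ordering is fully determined — there is exactly 1.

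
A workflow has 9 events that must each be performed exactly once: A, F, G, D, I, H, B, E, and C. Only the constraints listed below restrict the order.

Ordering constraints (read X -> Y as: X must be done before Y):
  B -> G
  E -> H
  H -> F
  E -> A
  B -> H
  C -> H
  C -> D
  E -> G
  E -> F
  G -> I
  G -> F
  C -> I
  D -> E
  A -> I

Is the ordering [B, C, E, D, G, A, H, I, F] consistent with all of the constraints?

No

In the proposed order, E appears before D.
That contradicts the constraint that D must precede E.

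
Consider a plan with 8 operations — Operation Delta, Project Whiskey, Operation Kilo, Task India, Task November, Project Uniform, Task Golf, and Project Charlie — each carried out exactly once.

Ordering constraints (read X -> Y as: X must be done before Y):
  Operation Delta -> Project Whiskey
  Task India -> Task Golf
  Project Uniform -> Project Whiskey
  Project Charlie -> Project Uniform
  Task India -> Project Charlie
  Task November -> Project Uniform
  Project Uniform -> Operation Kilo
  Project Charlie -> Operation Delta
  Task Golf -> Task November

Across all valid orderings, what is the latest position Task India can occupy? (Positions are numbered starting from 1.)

1

Following every chain forward from Task India, the operations that must come later are Operation Delta, Project Whiskey, Operation Kilo, Task November, Project Uniform, Task Golf, Project Charlie — 7 of them.
So at least 7 operations follow Task India, putting Task India no later than position 1. That position is achievable by scheduling everything else first.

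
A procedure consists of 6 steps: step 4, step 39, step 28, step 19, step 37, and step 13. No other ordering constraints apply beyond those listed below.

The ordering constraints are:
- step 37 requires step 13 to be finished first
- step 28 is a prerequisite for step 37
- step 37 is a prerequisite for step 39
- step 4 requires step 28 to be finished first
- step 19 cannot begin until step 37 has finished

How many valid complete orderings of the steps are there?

2 steps have no prerequisites (step 28, step 13), so any of them could come first.
Enumerating by repeatedly choosing an available step (one whose prerequisites are all placed) gives 18 distinct complete orderings.

18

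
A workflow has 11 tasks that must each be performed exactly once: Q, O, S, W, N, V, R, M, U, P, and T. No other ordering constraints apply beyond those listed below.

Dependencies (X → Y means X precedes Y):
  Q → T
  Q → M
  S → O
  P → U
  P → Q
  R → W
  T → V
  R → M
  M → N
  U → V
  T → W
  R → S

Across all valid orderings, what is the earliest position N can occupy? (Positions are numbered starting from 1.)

5

Every task that must precede N has to come before it. Tracing all chains that end at N, those tasks are: Q, R, M, P — 4 in total.
With 4 mandatory predecessors, the earliest N can sit is position 4+1 = 5, and placing just those 4 first achieves it.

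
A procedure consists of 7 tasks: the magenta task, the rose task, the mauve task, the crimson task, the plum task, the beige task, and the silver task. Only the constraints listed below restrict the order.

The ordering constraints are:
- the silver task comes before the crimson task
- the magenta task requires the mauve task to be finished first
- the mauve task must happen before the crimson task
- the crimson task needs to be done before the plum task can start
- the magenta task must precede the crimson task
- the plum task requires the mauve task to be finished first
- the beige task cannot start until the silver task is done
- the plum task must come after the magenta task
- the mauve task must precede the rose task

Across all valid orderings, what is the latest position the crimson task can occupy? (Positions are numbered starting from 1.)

6

Following the constraints forward from the crimson task, its only required successor is the plum task.
With 1 mandatory successor out of 7 tasks total, the latest slot for the crimson task is 7−1 = 6, and it's reachable by doing all non-successors before the crimson task.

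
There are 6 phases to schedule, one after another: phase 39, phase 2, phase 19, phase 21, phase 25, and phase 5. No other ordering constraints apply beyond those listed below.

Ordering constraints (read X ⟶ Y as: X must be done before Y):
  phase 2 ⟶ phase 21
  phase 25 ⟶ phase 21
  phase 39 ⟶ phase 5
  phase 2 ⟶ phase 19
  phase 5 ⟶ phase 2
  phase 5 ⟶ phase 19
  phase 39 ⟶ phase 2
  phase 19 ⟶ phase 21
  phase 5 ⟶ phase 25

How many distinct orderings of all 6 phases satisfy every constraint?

Phase 39 is the only phase with nothing required before it, so every ordering starts there.
Systematically extending each partial ordering one phase at a time and counting, there are 3 complete orderings.

3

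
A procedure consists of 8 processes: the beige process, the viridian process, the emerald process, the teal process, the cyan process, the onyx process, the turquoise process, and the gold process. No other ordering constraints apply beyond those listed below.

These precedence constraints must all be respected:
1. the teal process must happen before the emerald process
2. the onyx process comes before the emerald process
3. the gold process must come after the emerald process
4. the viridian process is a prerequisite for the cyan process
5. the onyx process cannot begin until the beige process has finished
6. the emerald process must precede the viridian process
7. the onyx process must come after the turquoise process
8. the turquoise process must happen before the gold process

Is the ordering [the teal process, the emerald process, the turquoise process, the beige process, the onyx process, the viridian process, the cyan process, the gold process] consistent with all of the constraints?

Here the onyx process comes after the emerald process.
That contradicts the constraint that the onyx process must precede the emerald process.

No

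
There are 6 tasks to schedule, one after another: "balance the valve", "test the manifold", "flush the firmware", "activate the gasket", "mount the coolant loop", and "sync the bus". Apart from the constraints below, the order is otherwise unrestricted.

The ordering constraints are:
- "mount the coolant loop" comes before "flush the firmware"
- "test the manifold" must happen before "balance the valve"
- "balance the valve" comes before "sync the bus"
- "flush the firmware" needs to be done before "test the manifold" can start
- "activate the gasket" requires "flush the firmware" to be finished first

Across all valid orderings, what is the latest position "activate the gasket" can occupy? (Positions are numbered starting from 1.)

6

Nothing depends on "activate the gasket", so it can be the final task, position 6.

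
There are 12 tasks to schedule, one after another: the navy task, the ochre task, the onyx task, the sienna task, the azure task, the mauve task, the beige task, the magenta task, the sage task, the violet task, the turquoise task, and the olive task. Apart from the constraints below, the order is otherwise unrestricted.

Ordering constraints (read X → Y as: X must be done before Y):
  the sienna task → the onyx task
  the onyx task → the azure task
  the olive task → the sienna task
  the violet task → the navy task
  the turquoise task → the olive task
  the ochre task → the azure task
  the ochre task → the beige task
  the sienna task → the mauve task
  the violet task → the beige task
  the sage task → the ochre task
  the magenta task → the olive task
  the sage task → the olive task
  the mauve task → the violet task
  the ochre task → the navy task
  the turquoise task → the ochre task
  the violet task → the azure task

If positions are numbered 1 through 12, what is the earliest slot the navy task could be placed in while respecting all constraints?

9

Working backwards through the constraints from the navy task, its full set of required predecessors is the ochre task, the sienna task, the mauve task, the magenta task, the sage task, the violet task, the turquoise task, the olive task — 8 of them.
So at minimum 8 tasks come before the navy task, putting the navy task no earlier than position 9. That position is achievable by scheduling exactly those predecessors first.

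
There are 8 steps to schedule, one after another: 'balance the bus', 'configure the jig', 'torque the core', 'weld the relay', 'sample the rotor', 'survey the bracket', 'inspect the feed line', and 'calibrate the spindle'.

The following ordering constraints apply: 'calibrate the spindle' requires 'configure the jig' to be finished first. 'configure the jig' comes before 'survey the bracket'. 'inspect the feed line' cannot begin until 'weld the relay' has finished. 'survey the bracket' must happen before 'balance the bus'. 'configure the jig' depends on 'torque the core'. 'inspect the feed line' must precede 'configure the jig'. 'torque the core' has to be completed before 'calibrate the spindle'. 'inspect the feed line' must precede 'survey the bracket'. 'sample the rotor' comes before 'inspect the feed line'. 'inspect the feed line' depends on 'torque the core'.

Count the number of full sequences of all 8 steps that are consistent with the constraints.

18

The steps with no prerequisites are 'torque the core', 'weld the relay', 'sample the rotor'; any of them can be placed first.
Enumerating by repeatedly choosing an available step (one whose prerequisites are all placed) gives 18 distinct complete orderings.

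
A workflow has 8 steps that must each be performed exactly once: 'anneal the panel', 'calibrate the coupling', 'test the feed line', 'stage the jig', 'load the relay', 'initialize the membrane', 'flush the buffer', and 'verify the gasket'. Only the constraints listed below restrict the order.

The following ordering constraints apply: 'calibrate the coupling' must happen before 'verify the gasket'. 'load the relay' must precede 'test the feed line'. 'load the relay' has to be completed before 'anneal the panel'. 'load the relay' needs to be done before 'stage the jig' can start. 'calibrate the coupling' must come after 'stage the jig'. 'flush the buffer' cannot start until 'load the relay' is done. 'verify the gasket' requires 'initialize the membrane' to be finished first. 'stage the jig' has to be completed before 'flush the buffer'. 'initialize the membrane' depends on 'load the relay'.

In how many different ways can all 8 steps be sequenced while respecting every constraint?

462

Only 'load the relay' has no prerequisites, so it must go first.
Counting all ways to extend the partial order to a total order gives 462.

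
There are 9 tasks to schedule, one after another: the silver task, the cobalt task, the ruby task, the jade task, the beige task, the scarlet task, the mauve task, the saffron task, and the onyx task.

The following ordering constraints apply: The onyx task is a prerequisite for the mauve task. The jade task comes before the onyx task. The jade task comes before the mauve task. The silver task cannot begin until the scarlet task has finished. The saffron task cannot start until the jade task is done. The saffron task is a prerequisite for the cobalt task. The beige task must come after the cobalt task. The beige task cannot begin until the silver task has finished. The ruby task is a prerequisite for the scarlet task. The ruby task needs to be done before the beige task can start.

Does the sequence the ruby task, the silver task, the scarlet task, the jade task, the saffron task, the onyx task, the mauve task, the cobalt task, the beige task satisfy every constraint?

Here the scarlet task comes after the silver task.
That contradicts the constraint that the scarlet task must precede the silver task.

No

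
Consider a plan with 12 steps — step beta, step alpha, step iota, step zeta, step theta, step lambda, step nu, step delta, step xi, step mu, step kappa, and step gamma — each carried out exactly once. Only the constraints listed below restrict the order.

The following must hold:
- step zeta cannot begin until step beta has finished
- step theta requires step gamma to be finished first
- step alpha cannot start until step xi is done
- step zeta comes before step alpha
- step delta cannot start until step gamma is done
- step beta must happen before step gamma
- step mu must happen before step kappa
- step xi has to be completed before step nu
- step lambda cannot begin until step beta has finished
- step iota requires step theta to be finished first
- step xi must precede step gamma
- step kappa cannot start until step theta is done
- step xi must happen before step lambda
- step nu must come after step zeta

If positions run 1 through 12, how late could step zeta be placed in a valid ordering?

Following every chain forward from step zeta, the steps that must come later are step alpha, step nu — 2 of them.
So at least 2 steps follow step zeta, putting step zeta no later than position 10. That position is achievable by scheduling everything else first.

10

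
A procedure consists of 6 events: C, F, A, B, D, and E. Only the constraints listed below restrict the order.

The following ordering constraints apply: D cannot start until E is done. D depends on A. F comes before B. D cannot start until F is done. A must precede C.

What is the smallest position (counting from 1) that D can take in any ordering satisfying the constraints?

The events that are forced before D, directly or transitively, are F, A, E. That's 3 events.
So at minimum 3 events come before D, putting D no earlier than position 4. That position is achievable by scheduling exactly those predecessors first.

4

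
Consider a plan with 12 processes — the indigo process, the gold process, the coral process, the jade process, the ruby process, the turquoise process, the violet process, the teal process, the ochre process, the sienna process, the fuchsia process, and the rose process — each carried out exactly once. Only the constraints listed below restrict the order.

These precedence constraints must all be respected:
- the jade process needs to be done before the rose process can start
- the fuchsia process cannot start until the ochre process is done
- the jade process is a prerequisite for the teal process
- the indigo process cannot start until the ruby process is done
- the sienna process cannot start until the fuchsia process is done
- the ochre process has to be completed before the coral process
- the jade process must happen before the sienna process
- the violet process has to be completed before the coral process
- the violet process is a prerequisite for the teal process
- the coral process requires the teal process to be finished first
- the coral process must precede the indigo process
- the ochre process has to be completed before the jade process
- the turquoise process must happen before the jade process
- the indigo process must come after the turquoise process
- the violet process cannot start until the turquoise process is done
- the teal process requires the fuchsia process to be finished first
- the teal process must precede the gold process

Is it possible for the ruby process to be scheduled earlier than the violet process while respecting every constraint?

The constraints leave the ruby process and the violet process unordered relative to each other; nothing requires the violet process earlier.
That means at least one valid schedule has the ruby process before the violet process.

Yes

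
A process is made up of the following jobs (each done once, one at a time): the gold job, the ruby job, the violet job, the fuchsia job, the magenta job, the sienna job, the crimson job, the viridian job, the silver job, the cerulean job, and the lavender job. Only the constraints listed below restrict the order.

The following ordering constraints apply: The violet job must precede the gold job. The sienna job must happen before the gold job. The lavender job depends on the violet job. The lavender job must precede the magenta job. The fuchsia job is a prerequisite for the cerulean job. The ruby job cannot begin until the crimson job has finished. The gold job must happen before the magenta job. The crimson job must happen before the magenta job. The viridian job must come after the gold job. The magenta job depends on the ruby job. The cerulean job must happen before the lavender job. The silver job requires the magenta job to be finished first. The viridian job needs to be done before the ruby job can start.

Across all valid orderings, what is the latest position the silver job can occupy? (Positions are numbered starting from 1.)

11

Nothing depends on the silver job, so it can be the final job, position 11.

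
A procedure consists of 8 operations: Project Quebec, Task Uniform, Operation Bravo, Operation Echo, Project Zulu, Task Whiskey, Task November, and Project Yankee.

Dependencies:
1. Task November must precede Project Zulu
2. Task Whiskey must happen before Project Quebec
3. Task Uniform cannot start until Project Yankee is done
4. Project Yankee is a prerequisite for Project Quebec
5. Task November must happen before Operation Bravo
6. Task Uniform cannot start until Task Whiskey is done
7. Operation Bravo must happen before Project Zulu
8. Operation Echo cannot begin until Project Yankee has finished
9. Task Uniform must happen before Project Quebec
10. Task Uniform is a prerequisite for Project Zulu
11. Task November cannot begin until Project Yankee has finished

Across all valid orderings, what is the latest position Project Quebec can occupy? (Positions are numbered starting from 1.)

8

Nothing depends on Project Quebec, so it can be the final operation, position 8.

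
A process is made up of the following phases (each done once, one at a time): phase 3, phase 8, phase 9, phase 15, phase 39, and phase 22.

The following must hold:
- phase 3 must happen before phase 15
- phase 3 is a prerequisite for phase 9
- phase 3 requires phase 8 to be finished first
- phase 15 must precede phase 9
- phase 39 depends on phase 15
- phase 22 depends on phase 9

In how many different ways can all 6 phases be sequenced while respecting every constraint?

3

Only phase 8 has no prerequisites, so it must go first.
Enumerating by repeatedly choosing an available phase (one whose prerequisites are all placed) gives 3 distinct complete orderings.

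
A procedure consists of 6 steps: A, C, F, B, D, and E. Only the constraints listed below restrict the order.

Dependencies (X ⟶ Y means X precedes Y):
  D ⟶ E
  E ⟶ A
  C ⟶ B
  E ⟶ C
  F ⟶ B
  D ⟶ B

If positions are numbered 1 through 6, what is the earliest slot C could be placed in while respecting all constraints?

3

Every step that must precede C has to come before it. Tracing all chains that end at C, those steps are: D, E — 2 in total.
So at minimum 2 steps come before C, putting C no earlier than position 3. That position is achievable by scheduling exactly those predecessors first.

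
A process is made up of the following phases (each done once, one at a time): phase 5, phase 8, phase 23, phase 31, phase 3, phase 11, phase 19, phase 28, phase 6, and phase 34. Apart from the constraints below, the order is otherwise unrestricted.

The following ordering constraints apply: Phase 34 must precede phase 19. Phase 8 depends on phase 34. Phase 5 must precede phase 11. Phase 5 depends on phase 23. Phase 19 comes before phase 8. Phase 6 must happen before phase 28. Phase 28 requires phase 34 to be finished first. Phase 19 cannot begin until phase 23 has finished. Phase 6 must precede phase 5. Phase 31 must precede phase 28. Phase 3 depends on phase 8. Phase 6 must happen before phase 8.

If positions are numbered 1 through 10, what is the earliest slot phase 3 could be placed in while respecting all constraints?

The phases that are forced before phase 3, directly or transitively, are phase 8, phase 23, phase 19, phase 6, phase 34. That's 5 phases.
So at minimum 5 phases come before phase 3, putting phase 3 no earlier than position 6. That position is achievable by scheduling exactly those predecessors first.

6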